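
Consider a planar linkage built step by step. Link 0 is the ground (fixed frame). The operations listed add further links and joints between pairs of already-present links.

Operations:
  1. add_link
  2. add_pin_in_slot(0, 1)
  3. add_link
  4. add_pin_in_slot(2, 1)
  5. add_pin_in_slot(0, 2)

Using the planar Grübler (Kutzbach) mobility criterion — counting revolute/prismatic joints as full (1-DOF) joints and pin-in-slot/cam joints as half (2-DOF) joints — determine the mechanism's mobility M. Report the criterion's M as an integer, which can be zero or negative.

M = 3

[1;0;0] (link 0 is ground)
L+ [2;0;0]
PS(0,1)∈J2 [2;0;1]
L+ [3;0;1]
PS(2,1)∈J2 [3;0;2]
PS(0,2)∈J2 [3;0;3]
mobility = 6 − 0 − 3 = 3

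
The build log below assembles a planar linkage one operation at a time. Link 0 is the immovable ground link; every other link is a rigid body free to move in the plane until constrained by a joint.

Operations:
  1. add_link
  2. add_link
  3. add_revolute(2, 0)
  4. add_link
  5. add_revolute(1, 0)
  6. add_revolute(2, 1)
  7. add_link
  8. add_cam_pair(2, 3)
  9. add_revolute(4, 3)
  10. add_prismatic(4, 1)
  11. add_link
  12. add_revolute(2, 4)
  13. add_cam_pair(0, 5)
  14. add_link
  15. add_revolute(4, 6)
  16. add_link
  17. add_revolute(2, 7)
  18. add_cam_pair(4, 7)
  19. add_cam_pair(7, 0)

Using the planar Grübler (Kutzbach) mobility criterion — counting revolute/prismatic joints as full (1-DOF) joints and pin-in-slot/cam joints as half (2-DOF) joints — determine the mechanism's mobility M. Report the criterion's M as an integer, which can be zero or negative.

L=1 J1=0 J2=0
add link → L=2 J1=0 J2=0
add link → L=3 J1=0 J2=0
R@2,0 dof=1 J1 → L=3 J1=1 J2=0
add link → L=4 J1=1 J2=0
R@1,0 dof=1 J1 → L=4 J1=2 J2=0
R@2,1 dof=1 J1 → L=4 J1=3 J2=0
add link → L=5 J1=3 J2=0
C@2,3 dof=2 J2 → L=5 J1=3 J2=1
R@4,3 dof=1 J1 → L=5 J1=4 J2=1
P@4,1 dof=1 J1 → L=5 J1=5 J2=1
add link → L=6 J1=5 J2=1
R@2,4 dof=1 J1 → L=6 J1=6 J2=1
C@0,5 dof=2 J2 → L=6 J1=6 J2=2
add link → L=7 J1=6 J2=2
R@4,6 dof=1 J1 → L=7 J1=7 J2=2
add link → L=8 J1=7 J2=2
R@2,7 dof=1 J1 → L=8 J1=8 J2=2
C@4,7 dof=2 J2 → L=8 J1=8 J2=3
C@7,0 dof=2 J2 → L=8 J1=8 J2=4
M=3(L−1)−2J1−J2=3·7−2·8−4=1

M = 1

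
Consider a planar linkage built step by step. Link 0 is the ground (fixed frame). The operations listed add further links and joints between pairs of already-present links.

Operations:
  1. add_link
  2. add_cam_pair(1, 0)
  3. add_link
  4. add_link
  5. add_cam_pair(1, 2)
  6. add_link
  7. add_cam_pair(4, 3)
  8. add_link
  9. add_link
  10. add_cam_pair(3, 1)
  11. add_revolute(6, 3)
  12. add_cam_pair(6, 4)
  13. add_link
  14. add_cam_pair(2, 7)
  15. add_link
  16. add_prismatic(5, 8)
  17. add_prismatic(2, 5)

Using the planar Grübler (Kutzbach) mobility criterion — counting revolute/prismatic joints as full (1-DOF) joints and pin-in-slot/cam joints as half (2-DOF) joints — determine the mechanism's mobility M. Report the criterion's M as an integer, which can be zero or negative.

M = 12

ground; <1,0,0>
#1 <2,0,0>
C:1↔0 J2 <2,0,1>
#2 <3,0,1>
#3 <4,0,1>
C:1↔2 J2 <4,0,2>
#4 <5,0,2>
C:4↔3 J2 <5,0,3>
#5 <6,0,3>
#6 <7,0,3>
C:3↔1 J2 <7,0,4>
R:6↔3 J1 <7,1,4>
C:6↔4 J2 <7,1,5>
#7 <8,1,5>
C:2↔7 J2 <8,1,6>
#8 <9,1,6>
P:5↔8 J1 <9,2,6>
P:2↔5 J1 <9,3,6>
3×8 − 2×3 − 1×6 = 12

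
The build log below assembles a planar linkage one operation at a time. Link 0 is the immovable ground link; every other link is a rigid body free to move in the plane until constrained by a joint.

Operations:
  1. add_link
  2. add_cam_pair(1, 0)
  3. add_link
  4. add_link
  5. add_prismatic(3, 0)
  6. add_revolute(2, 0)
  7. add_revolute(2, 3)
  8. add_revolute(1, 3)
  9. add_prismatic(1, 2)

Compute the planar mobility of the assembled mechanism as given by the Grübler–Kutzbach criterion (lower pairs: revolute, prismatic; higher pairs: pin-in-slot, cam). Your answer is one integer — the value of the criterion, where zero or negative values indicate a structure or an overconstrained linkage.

M = -2

link 0 = ground. State L|J1|J2 = 1|0|0
+link1  2|0|0
C(1,0) f=2→J2  2|0|1
+link2  3|0|1
+link3  4|0|1
P(3,0) f=1→J1  4|1|1
R(2,0) f=1→J1  4|2|1
R(2,3) f=1→J1  4|3|1
R(1,3) f=1→J1  4|4|1
P(1,2) f=1→J1  4|5|1
M = 3(4−1)−2·5−1 = 9−10−1 = -2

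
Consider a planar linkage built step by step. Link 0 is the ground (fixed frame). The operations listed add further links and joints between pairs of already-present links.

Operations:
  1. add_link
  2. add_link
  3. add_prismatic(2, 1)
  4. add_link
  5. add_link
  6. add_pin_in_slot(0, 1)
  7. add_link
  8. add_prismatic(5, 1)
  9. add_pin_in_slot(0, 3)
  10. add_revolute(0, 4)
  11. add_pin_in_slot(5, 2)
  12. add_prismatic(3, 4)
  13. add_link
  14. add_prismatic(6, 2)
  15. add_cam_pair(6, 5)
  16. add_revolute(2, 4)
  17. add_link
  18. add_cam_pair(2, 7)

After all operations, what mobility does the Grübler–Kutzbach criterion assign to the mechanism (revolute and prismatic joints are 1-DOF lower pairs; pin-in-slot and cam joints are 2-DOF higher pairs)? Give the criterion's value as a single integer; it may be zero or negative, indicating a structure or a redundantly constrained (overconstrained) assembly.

link 0 = ground. State L|J1|J2 = 1|0|0
+link1  2|0|0
+link2  3|0|0
P(2,1) f=1→J1  3|1|0
+link3  4|1|0
+link4  5|1|0
PS(0,1) f=2→J2  5|1|1
+link5  6|1|1
P(5,1) f=1→J1  6|2|1
PS(0,3) f=2→J2  6|2|2
R(0,4) f=1→J1  6|3|2
PS(5,2) f=2→J2  6|3|3
P(3,4) f=1→J1  6|4|3
+link6  7|4|3
P(6,2) f=1→J1  7|5|3
C(6,5) f=2→J2  7|5|4
R(2,4) f=1→J1  7|6|4
+link7  8|6|4
C(2,7) f=2→J2  8|6|5
M = 3(8−1)−2·6−5 = 21−12−5 = 4

M = 4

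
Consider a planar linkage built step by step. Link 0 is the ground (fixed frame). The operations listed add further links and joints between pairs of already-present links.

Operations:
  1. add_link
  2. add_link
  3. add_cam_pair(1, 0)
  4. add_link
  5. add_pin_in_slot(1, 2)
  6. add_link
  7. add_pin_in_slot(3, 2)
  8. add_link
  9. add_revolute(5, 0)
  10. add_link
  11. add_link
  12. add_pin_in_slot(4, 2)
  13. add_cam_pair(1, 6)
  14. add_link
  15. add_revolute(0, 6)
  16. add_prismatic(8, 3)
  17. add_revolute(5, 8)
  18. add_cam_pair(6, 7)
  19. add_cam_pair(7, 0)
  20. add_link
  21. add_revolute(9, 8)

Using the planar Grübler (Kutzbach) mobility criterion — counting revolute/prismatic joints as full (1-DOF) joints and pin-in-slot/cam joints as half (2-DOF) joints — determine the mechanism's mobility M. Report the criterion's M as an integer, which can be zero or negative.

M = 10

link 0 = ground. State L|J1|J2 = 1|0|0
+link1  2|0|0
+link2  3|0|0
C(1,0) f=2→J2  3|0|1
+link3  4|0|1
PS(1,2) f=2→J2  4|0|2
+link4  5|0|2
PS(3,2) f=2→J2  5|0|3
+link5  6|0|3
R(5,0) f=1→J1  6|1|3
+link6  7|1|3
+link7  8|1|3
PS(4,2) f=2→J2  8|1|4
C(1,6) f=2→J2  8|1|5
+link8  9|1|5
R(0,6) f=1→J1  9|2|5
P(8,3) f=1→J1  9|3|5
R(5,8) f=1→J1  9|4|5
C(6,7) f=2→J2  9|4|6
C(7,0) f=2→J2  9|4|7
+link9  10|4|7
R(9,8) f=1→J1  10|5|7
M = 3(10−1)−2·5−7 = 27−10−7 = 10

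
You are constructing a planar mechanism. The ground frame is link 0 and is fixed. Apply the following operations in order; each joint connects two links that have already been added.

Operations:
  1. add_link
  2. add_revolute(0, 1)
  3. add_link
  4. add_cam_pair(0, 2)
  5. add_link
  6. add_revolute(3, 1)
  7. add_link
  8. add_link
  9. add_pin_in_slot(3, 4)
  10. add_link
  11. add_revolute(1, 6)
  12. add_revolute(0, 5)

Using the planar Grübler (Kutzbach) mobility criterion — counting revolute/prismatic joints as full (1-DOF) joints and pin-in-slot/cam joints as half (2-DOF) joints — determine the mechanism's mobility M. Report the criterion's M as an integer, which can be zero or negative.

link 0 = ground. State L|J1|J2 = 1|0|0
+link1  2|0|0
R(0,1) f=1→J1  2|1|0
+link2  3|1|0
C(0,2) f=2→J2  3|1|1
+link3  4|1|1
R(3,1) f=1→J1  4|2|1
+link4  5|2|1
+link5  6|2|1
PS(3,4) f=2→J2  6|2|2
+link6  7|2|2
R(1,6) f=1→J1  7|3|2
R(0,5) f=1→J1  7|4|2
M = 3(7−1)−2·4−2 = 18−8−2 = 8

M = 8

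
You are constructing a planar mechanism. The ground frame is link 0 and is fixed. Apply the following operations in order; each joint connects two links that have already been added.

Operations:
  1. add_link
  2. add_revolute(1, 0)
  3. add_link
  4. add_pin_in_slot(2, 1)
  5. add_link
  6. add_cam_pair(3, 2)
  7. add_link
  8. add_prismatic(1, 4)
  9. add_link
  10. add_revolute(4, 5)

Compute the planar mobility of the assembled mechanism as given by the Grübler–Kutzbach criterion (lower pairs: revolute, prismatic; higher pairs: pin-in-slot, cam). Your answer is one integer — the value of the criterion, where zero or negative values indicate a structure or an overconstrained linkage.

L=1 J1=0 J2=0
add link → L=2 J1=0 J2=0
R@1,0 dof=1 J1 → L=2 J1=1 J2=0
add link → L=3 J1=1 J2=0
PS@2,1 dof=2 J2 → L=3 J1=1 J2=1
add link → L=4 J1=1 J2=1
C@3,2 dof=2 J2 → L=4 J1=1 J2=2
add link → L=5 J1=1 J2=2
P@1,4 dof=1 J1 → L=5 J1=2 J2=2
add link → L=6 J1=2 J2=2
R@4,5 dof=1 J1 → L=6 J1=3 J2=2
M=3(L−1)−2J1−J2=3·5−2·3−2=7

M = 7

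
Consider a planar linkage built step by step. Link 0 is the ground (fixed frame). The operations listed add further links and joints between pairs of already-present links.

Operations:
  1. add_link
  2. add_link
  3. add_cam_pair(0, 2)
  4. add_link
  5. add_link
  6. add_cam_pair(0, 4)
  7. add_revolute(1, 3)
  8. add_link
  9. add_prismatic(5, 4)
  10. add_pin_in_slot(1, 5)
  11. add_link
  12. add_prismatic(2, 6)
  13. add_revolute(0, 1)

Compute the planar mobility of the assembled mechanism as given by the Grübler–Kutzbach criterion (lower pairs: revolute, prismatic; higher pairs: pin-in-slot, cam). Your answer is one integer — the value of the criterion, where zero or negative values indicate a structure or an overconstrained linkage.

L=1 J1=0 J2=0
add link → L=2 J1=0 J2=0
add link → L=3 J1=0 J2=0
C@0,2 dof=2 J2 → L=3 J1=0 J2=1
add link → L=4 J1=0 J2=1
add link → L=5 J1=0 J2=1
C@0,4 dof=2 J2 → L=5 J1=0 J2=2
R@1,3 dof=1 J1 → L=5 J1=1 J2=2
add link → L=6 J1=1 J2=2
P@5,4 dof=1 J1 → L=6 J1=2 J2=2
PS@1,5 dof=2 J2 → L=6 J1=2 J2=3
add link → L=7 J1=2 J2=3
P@2,6 dof=1 J1 → L=7 J1=3 J2=3
R@0,1 dof=1 J1 → L=7 J1=4 J2=3
M=3(L−1)−2J1−J2=3·6−2·4−3=7

M = 7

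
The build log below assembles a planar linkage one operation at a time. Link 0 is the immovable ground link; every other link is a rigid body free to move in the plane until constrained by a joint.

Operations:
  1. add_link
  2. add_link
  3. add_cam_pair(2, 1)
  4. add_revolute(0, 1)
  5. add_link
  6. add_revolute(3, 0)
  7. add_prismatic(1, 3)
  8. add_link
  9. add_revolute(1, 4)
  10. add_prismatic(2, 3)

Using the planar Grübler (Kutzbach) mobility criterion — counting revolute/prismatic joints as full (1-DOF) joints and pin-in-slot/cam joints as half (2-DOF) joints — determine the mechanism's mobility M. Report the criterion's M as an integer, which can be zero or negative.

link 0 = ground. State L|J1|J2 = 1|0|0
+link1  2|0|0
+link2  3|0|0
C(2,1) f=2→J2  3|0|1
R(0,1) f=1→J1  3|1|1
+link3  4|1|1
R(3,0) f=1→J1  4|2|1
P(1,3) f=1→J1  4|3|1
+link4  5|3|1
R(1,4) f=1→J1  5|4|1
P(2,3) f=1→J1  5|5|1
M = 3(5−1)−2·5−1 = 12−10−1 = 1

M = 1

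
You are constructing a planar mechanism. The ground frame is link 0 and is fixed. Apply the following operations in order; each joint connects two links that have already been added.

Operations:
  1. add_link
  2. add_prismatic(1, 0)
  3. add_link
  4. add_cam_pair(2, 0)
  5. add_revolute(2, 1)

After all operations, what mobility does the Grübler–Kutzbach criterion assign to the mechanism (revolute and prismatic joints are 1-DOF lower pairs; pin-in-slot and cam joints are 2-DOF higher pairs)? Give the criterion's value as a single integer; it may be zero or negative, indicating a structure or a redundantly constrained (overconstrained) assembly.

(L,J1,J2)=(1,0,0); link0 fixed
link1: (2,0,0)
P 1-0 [J1]: (2,1,0)
link2: (3,1,0)
C 2-0 [J2]: (3,1,1)
R 2-1 [J1]: (3,2,1)
Grübler: 3·2 − 2·2 − 1 = 1

M = 1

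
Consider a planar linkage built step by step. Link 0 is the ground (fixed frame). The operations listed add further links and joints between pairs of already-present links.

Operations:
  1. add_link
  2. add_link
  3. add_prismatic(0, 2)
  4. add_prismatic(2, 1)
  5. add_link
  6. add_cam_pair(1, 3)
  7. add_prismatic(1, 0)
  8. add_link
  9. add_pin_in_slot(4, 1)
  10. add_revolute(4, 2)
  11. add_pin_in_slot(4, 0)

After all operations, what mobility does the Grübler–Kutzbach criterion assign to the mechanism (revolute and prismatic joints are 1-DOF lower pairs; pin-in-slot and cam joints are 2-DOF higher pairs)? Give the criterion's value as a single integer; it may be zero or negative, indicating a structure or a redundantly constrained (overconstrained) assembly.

ground; <1,0,0>
#1 <2,0,0>
#2 <3,0,0>
P:0↔2 J1 <3,1,0>
P:2↔1 J1 <3,2,0>
#3 <4,2,0>
C:1↔3 J2 <4,2,1>
P:1↔0 J1 <4,3,1>
#4 <5,3,1>
PS:4↔1 J2 <5,3,2>
R:4↔2 J1 <5,4,2>
PS:4↔0 J2 <5,4,3>
3×4 − 2×4 − 1×3 = 1

M = 1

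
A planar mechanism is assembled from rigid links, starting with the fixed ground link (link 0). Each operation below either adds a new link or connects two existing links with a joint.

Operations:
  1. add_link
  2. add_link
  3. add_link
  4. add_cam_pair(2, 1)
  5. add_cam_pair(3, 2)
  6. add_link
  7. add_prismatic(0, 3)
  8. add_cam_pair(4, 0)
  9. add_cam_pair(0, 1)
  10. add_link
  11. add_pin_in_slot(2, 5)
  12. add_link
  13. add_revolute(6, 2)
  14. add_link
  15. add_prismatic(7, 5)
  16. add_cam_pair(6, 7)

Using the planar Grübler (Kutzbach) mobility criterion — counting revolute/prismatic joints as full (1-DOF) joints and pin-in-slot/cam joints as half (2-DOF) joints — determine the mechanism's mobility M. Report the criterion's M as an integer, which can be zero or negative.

M = 9

link 0 = ground. State L|J1|J2 = 1|0|0
+link1  2|0|0
+link2  3|0|0
+link3  4|0|0
C(2,1) f=2→J2  4|0|1
C(3,2) f=2→J2  4|0|2
+link4  5|0|2
P(0,3) f=1→J1  5|1|2
C(4,0) f=2→J2  5|1|3
C(0,1) f=2→J2  5|1|4
+link5  6|1|4
PS(2,5) f=2→J2  6|1|5
+link6  7|1|5
R(6,2) f=1→J1  7|2|5
+link7  8|2|5
P(7,5) f=1→J1  8|3|5
C(6,7) f=2→J2  8|3|6
M = 3(8−1)−2·3−6 = 21−6−6 = 9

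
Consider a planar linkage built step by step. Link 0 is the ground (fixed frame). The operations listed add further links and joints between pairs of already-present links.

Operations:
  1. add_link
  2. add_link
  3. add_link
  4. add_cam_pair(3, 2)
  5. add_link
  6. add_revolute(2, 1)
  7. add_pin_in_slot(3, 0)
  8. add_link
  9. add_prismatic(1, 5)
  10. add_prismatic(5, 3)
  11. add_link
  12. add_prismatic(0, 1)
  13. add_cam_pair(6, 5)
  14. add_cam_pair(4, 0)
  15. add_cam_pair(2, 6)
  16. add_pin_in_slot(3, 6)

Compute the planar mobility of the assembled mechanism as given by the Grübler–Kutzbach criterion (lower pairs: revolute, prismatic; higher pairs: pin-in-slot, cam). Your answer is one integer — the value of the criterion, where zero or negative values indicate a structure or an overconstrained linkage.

M = 4

L=1 J1=0 J2=0
add link → L=2 J1=0 J2=0
add link → L=3 J1=0 J2=0
add link → L=4 J1=0 J2=0
C@3,2 dof=2 J2 → L=4 J1=0 J2=1
add link → L=5 J1=0 J2=1
R@2,1 dof=1 J1 → L=5 J1=1 J2=1
PS@3,0 dof=2 J2 → L=5 J1=1 J2=2
add link → L=6 J1=1 J2=2
P@1,5 dof=1 J1 → L=6 J1=2 J2=2
P@5,3 dof=1 J1 → L=6 J1=3 J2=2
add link → L=7 J1=3 J2=2
P@0,1 dof=1 J1 → L=7 J1=4 J2=2
C@6,5 dof=2 J2 → L=7 J1=4 J2=3
C@4,0 dof=2 J2 → L=7 J1=4 J2=4
C@2,6 dof=2 J2 → L=7 J1=4 J2=5
PS@3,6 dof=2 J2 → L=7 J1=4 J2=6
M=3(L−1)−2J1−J2=3·6−2·4−6=4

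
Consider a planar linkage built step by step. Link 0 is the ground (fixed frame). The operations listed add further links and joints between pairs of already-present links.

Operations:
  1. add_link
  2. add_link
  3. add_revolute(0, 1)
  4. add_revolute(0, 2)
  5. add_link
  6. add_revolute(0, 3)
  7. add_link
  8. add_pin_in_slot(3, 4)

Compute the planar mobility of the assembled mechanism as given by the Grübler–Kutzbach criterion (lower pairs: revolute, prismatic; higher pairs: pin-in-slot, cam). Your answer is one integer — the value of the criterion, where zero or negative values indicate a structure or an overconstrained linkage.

link 0 = ground. State L|J1|J2 = 1|0|0
+link1  2|0|0
+link2  3|0|0
R(0,1) f=1→J1  3|1|0
R(0,2) f=1→J1  3|2|0
+link3  4|2|0
R(0,3) f=1→J1  4|3|0
+link4  5|3|0
PS(3,4) f=2→J2  5|3|1
M = 3(5−1)−2·3−1 = 12−6−1 = 5

M = 5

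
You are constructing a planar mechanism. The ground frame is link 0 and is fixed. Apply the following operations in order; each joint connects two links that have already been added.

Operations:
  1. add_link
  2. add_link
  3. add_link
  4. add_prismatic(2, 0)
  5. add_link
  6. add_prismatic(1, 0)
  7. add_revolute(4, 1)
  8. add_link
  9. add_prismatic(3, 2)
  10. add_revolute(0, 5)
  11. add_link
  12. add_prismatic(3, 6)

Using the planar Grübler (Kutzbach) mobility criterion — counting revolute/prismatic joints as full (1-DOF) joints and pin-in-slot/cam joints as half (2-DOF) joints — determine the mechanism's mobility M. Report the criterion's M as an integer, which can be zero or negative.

L=1 J1=0 J2=0
add link → L=2 J1=0 J2=0
add link → L=3 J1=0 J2=0
add link → L=4 J1=0 J2=0
P@2,0 dof=1 J1 → L=4 J1=1 J2=0
add link → L=5 J1=1 J2=0
P@1,0 dof=1 J1 → L=5 J1=2 J2=0
R@4,1 dof=1 J1 → L=5 J1=3 J2=0
add link → L=6 J1=3 J2=0
P@3,2 dof=1 J1 → L=6 J1=4 J2=0
R@0,5 dof=1 J1 → L=6 J1=5 J2=0
add link → L=7 J1=5 J2=0
P@3,6 dof=1 J1 → L=7 J1=6 J2=0
M=3(L−1)−2J1−J2=3·6−2·6−0=6

M = 6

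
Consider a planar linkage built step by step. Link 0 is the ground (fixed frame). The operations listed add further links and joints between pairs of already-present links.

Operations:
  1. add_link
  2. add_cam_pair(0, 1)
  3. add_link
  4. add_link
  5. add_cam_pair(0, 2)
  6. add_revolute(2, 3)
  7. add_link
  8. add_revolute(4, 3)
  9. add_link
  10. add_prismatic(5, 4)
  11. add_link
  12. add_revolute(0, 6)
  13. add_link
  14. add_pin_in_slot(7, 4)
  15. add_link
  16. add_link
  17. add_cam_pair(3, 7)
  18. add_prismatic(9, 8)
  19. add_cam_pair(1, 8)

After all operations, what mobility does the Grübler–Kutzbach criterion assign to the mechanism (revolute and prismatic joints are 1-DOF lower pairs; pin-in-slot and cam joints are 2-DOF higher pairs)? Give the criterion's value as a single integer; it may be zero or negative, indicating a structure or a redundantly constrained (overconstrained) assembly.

M = 12

[1;0;0] (link 0 is ground)
L+ [2;0;0]
C(0,1)∈J2 [2;0;1]
L+ [3;0;1]
L+ [4;0;1]
C(0,2)∈J2 [4;0;2]
R(2,3)∈J1 [4;1;2]
L+ [5;1;2]
R(4,3)∈J1 [5;2;2]
L+ [6;2;2]
P(5,4)∈J1 [6;3;2]
L+ [7;3;2]
R(0,6)∈J1 [7;4;2]
L+ [8;4;2]
PS(7,4)∈J2 [8;4;3]
L+ [9;4;3]
L+ [10;4;3]
C(3,7)∈J2 [10;4;4]
P(9,8)∈J1 [10;5;4]
C(1,8)∈J2 [10;5;5]
mobility = 27 − 10 − 5 = 12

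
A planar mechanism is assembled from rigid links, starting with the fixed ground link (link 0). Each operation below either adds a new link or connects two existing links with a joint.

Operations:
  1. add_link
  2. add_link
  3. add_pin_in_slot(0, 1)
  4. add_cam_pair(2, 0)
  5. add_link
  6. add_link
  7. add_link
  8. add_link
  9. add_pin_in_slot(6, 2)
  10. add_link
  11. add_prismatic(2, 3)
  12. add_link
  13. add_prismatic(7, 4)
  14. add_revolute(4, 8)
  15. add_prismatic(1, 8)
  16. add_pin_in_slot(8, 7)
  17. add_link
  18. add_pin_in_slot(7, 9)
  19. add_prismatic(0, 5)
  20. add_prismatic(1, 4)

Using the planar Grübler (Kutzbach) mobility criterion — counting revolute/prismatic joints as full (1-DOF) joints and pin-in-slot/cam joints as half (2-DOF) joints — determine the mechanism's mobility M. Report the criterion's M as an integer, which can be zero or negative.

ground; <1,0,0>
#1 <2,0,0>
#2 <3,0,0>
PS:0↔1 J2 <3,0,1>
C:2↔0 J2 <3,0,2>
#3 <4,0,2>
#4 <5,0,2>
#5 <6,0,2>
#6 <7,0,2>
PS:6↔2 J2 <7,0,3>
#7 <8,0,3>
P:2↔3 J1 <8,1,3>
#8 <9,1,3>
P:7↔4 J1 <9,2,3>
R:4↔8 J1 <9,3,3>
P:1↔8 J1 <9,4,3>
PS:8↔7 J2 <9,4,4>
#9 <10,4,4>
PS:7↔9 J2 <10,4,5>
P:0↔5 J1 <10,5,5>
P:1↔4 J1 <10,6,5>
3×9 − 2×6 − 1×5 = 10

M = 10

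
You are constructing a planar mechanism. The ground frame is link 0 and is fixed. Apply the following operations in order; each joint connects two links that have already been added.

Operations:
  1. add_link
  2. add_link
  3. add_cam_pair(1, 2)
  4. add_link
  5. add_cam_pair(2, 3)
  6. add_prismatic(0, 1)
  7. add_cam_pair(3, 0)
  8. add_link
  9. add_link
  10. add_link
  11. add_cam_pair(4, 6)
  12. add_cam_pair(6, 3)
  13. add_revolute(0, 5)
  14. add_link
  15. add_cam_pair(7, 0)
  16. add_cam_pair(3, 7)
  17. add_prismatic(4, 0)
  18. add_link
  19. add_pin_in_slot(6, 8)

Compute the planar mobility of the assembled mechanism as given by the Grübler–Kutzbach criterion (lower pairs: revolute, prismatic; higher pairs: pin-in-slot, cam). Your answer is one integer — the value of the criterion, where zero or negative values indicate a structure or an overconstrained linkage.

link 0 = ground. State L|J1|J2 = 1|0|0
+link1  2|0|0
+link2  3|0|0
C(1,2) f=2→J2  3|0|1
+link3  4|0|1
C(2,3) f=2→J2  4|0|2
P(0,1) f=1→J1  4|1|2
C(3,0) f=2→J2  4|1|3
+link4  5|1|3
+link5  6|1|3
+link6  7|1|3
C(4,6) f=2→J2  7|1|4
C(6,3) f=2→J2  7|1|5
R(0,5) f=1→J1  7|2|5
+link7  8|2|5
C(7,0) f=2→J2  8|2|6
C(3,7) f=2→J2  8|2|7
P(4,0) f=1→J1  8|3|7
+link8  9|3|7
PS(6,8) f=2→J2  9|3|8
M = 3(9−1)−2·3−8 = 24−6−8 = 10

M = 10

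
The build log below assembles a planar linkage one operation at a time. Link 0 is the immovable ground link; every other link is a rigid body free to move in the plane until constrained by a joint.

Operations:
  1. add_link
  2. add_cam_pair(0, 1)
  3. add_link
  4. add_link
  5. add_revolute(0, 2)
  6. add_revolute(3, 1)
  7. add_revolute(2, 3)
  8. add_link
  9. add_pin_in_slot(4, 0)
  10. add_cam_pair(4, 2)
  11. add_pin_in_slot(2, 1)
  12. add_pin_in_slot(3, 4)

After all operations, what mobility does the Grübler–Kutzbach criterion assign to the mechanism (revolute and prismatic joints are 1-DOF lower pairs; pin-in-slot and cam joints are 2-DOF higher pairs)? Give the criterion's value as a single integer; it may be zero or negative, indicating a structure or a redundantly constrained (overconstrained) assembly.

M = 1

ground; <1,0,0>
#1 <2,0,0>
C:0↔1 J2 <2,0,1>
#2 <3,0,1>
#3 <4,0,1>
R:0↔2 J1 <4,1,1>
R:3↔1 J1 <4,2,1>
R:2↔3 J1 <4,3,1>
#4 <5,3,1>
PS:4↔0 J2 <5,3,2>
C:4↔2 J2 <5,3,3>
PS:2↔1 J2 <5,3,4>
PS:3↔4 J2 <5,3,5>
3×4 − 2×3 − 1×5 = 1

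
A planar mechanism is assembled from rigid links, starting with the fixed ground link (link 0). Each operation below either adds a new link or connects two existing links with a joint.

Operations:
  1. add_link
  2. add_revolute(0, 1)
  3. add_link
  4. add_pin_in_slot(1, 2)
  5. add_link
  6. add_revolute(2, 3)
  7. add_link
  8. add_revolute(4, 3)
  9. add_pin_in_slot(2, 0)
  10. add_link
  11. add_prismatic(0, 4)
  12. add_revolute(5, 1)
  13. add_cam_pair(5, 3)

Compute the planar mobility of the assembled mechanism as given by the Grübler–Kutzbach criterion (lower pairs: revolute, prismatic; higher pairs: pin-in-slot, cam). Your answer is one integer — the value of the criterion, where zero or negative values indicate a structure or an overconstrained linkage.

M = 2

L=1 J1=0 J2=0
add link → L=2 J1=0 J2=0
R@0,1 dof=1 J1 → L=2 J1=1 J2=0
add link → L=3 J1=1 J2=0
PS@1,2 dof=2 J2 → L=3 J1=1 J2=1
add link → L=4 J1=1 J2=1
R@2,3 dof=1 J1 → L=4 J1=2 J2=1
add link → L=5 J1=2 J2=1
R@4,3 dof=1 J1 → L=5 J1=3 J2=1
PS@2,0 dof=2 J2 → L=5 J1=3 J2=2
add link → L=6 J1=3 J2=2
P@0,4 dof=1 J1 → L=6 J1=4 J2=2
R@5,1 dof=1 J1 → L=6 J1=5 J2=2
C@5,3 dof=2 J2 → L=6 J1=5 J2=3
M=3(L−1)−2J1−J2=3·5−2·5−3=2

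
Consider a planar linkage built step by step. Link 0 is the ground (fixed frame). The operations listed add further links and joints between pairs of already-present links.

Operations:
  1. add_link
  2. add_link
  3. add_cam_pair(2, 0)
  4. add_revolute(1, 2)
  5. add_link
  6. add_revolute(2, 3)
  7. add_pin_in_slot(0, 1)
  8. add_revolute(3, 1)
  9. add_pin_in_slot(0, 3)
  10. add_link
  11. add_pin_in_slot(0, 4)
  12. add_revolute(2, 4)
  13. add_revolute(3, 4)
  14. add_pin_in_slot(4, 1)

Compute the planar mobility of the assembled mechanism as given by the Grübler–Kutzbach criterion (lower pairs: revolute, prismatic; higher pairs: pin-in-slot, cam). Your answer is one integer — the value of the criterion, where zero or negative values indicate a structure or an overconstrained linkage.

M = -3

link 0 = ground. State L|J1|J2 = 1|0|0
+link1  2|0|0
+link2  3|0|0
C(2,0) f=2→J2  3|0|1
R(1,2) f=1→J1  3|1|1
+link3  4|1|1
R(2,3) f=1→J1  4|2|1
PS(0,1) f=2→J2  4|2|2
R(3,1) f=1→J1  4|3|2
PS(0,3) f=2→J2  4|3|3
+link4  5|3|3
PS(0,4) f=2→J2  5|3|4
R(2,4) f=1→J1  5|4|4
R(3,4) f=1→J1  5|5|4
PS(4,1) f=2→J2  5|5|5
M = 3(5−1)−2·5−5 = 12−10−5 = -3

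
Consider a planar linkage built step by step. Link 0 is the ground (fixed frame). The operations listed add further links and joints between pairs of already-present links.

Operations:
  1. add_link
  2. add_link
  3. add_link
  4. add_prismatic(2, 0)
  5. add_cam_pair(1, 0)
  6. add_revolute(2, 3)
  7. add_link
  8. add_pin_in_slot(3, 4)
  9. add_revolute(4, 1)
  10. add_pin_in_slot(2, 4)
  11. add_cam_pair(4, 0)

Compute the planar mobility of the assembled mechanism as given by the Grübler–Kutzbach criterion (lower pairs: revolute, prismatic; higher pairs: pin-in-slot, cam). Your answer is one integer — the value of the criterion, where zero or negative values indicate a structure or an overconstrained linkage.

(L,J1,J2)=(1,0,0); link0 fixed
link1: (2,0,0)
link2: (3,0,0)
link3: (4,0,0)
P 2-0 [J1]: (4,1,0)
C 1-0 [J2]: (4,1,1)
R 2-3 [J1]: (4,2,1)
link4: (5,2,1)
PS 3-4 [J2]: (5,2,2)
R 4-1 [J1]: (5,3,2)
PS 2-4 [J2]: (5,3,3)
C 4-0 [J2]: (5,3,4)
Grübler: 3·4 − 2·3 − 4 = 2

M = 2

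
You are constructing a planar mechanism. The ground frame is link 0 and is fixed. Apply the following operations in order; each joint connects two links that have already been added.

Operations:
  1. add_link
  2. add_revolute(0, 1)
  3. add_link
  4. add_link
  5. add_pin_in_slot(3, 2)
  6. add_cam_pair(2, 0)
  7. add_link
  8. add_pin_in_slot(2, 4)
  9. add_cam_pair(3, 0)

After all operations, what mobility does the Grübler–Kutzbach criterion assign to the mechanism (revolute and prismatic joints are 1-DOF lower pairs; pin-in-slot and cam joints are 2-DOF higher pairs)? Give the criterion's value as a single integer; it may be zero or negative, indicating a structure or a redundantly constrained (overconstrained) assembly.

[1;0;0] (link 0 is ground)
L+ [2;0;0]
R(0,1)∈J1 [2;1;0]
L+ [3;1;0]
L+ [4;1;0]
PS(3,2)∈J2 [4;1;1]
C(2,0)∈J2 [4;1;2]
L+ [5;1;2]
PS(2,4)∈J2 [5;1;3]
C(3,0)∈J2 [5;1;4]
mobility = 12 − 2 − 4 = 6

M = 6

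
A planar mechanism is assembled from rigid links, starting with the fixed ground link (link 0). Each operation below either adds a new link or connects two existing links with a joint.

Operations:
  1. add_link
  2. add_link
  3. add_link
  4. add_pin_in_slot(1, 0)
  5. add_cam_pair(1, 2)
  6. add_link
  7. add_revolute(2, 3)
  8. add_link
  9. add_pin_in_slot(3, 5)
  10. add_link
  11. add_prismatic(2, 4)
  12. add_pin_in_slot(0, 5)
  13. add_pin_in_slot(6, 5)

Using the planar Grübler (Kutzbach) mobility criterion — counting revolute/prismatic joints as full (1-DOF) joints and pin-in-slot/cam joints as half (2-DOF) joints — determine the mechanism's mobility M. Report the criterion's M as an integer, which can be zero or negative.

ground; <1,0,0>
#1 <2,0,0>
#2 <3,0,0>
#3 <4,0,0>
PS:1↔0 J2 <4,0,1>
C:1↔2 J2 <4,0,2>
#4 <5,0,2>
R:2↔3 J1 <5,1,2>
#5 <6,1,2>
PS:3↔5 J2 <6,1,3>
#6 <7,1,3>
P:2↔4 J1 <7,2,3>
PS:0↔5 J2 <7,2,4>
PS:6↔5 J2 <7,2,5>
3×6 − 2×2 − 1×5 = 9

M = 9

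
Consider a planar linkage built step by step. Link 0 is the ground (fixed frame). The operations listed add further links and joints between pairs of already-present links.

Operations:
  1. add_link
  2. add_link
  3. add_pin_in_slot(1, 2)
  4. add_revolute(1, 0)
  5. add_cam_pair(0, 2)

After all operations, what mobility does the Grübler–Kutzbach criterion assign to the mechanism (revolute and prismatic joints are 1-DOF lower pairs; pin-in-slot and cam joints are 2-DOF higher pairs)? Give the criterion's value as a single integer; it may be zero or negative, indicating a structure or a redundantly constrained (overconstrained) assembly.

ground; <1,0,0>
#1 <2,0,0>
#2 <3,0,0>
PS:1↔2 J2 <3,0,1>
R:1↔0 J1 <3,1,1>
C:0↔2 J2 <3,1,2>
3×2 − 2×1 − 1×2 = 2

M = 2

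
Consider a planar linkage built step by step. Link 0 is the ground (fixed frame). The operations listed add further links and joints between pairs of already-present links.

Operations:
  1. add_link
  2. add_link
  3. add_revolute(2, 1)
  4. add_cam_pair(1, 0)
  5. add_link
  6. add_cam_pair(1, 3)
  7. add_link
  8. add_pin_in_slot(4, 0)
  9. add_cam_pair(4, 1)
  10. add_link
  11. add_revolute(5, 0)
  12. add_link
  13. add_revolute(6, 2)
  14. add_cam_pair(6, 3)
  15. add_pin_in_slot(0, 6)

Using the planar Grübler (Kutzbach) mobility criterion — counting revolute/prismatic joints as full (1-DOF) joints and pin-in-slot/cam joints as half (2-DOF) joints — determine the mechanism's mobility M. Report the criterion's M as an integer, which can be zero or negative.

ground; <1,0,0>
#1 <2,0,0>
#2 <3,0,0>
R:2↔1 J1 <3,1,0>
C:1↔0 J2 <3,1,1>
#3 <4,1,1>
C:1↔3 J2 <4,1,2>
#4 <5,1,2>
PS:4↔0 J2 <5,1,3>
C:4↔1 J2 <5,1,4>
#5 <6,1,4>
R:5↔0 J1 <6,2,4>
#6 <7,2,4>
R:6↔2 J1 <7,3,4>
C:6↔3 J2 <7,3,5>
PS:0↔6 J2 <7,3,6>
3×6 − 2×3 − 1×6 = 6

M = 6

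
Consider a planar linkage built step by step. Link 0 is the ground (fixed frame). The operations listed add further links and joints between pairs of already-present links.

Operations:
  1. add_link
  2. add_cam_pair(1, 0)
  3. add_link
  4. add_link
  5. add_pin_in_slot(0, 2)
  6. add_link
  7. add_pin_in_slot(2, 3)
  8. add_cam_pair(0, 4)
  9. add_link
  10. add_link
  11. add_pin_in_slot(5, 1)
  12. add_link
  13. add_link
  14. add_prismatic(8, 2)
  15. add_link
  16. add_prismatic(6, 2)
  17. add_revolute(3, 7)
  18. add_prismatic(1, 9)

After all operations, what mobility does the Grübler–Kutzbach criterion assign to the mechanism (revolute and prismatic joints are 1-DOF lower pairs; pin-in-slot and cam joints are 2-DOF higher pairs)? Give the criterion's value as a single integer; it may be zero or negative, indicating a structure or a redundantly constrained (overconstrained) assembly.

(L,J1,J2)=(1,0,0); link0 fixed
link1: (2,0,0)
C 1-0 [J2]: (2,0,1)
link2: (3,0,1)
link3: (4,0,1)
PS 0-2 [J2]: (4,0,2)
link4: (5,0,2)
PS 2-3 [J2]: (5,0,3)
C 0-4 [J2]: (5,0,4)
link5: (6,0,4)
link6: (7,0,4)
PS 5-1 [J2]: (7,0,5)
link7: (8,0,5)
link8: (9,0,5)
P 8-2 [J1]: (9,1,5)
link9: (10,1,5)
P 6-2 [J1]: (10,2,5)
R 3-7 [J1]: (10,3,5)
P 1-9 [J1]: (10,4,5)
Grübler: 3·9 − 2·4 − 5 = 14

M = 14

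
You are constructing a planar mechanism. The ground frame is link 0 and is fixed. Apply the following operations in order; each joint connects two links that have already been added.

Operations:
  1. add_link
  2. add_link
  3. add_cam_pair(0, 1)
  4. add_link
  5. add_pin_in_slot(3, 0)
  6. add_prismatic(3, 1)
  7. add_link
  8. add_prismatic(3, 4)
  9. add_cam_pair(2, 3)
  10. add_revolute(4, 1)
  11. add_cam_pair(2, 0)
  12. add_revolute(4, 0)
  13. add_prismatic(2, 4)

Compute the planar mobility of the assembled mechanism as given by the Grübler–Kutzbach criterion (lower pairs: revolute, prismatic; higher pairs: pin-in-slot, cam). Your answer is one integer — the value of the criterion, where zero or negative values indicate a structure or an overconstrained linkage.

M = -2

L=1 J1=0 J2=0
add link → L=2 J1=0 J2=0
add link → L=3 J1=0 J2=0
C@0,1 dof=2 J2 → L=3 J1=0 J2=1
add link → L=4 J1=0 J2=1
PS@3,0 dof=2 J2 → L=4 J1=0 J2=2
P@3,1 dof=1 J1 → L=4 J1=1 J2=2
add link → L=5 J1=1 J2=2
P@3,4 dof=1 J1 → L=5 J1=2 J2=2
C@2,3 dof=2 J2 → L=5 J1=2 J2=3
R@4,1 dof=1 J1 → L=5 J1=3 J2=3
C@2,0 dof=2 J2 → L=5 J1=3 J2=4
R@4,0 dof=1 J1 → L=5 J1=4 J2=4
P@2,4 dof=1 J1 → L=5 J1=5 J2=4
M=3(L−1)−2J1−J2=3·4−2·5−4=-2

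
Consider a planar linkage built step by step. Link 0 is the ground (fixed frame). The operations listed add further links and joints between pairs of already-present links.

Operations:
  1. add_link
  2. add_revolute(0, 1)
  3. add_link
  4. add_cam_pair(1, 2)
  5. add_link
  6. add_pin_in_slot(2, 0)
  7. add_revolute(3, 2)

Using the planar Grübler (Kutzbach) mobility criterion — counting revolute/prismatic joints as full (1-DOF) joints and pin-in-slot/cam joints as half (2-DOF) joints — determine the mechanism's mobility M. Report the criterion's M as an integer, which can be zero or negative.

(L,J1,J2)=(1,0,0); link0 fixed
link1: (2,0,0)
R 0-1 [J1]: (2,1,0)
link2: (3,1,0)
C 1-2 [J2]: (3,1,1)
link3: (4,1,1)
PS 2-0 [J2]: (4,1,2)
R 3-2 [J1]: (4,2,2)
Grübler: 3·3 − 2·2 − 2 = 3

M = 3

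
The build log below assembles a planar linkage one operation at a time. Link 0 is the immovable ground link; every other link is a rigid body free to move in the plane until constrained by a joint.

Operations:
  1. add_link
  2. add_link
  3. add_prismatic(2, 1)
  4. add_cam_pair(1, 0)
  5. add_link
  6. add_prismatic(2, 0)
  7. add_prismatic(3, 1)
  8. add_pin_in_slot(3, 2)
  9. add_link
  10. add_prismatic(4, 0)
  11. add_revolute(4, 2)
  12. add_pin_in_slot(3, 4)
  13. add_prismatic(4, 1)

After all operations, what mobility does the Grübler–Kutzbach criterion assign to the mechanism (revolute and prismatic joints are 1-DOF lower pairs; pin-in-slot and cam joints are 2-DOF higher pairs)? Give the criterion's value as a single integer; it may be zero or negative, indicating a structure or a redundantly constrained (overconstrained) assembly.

M = -3

(L,J1,J2)=(1,0,0); link0 fixed
link1: (2,0,0)
link2: (3,0,0)
P 2-1 [J1]: (3,1,0)
C 1-0 [J2]: (3,1,1)
link3: (4,1,1)
P 2-0 [J1]: (4,2,1)
P 3-1 [J1]: (4,3,1)
PS 3-2 [J2]: (4,3,2)
link4: (5,3,2)
P 4-0 [J1]: (5,4,2)
R 4-2 [J1]: (5,5,2)
PS 3-4 [J2]: (5,5,3)
P 4-1 [J1]: (5,6,3)
Grübler: 3·4 − 2·6 − 3 = -3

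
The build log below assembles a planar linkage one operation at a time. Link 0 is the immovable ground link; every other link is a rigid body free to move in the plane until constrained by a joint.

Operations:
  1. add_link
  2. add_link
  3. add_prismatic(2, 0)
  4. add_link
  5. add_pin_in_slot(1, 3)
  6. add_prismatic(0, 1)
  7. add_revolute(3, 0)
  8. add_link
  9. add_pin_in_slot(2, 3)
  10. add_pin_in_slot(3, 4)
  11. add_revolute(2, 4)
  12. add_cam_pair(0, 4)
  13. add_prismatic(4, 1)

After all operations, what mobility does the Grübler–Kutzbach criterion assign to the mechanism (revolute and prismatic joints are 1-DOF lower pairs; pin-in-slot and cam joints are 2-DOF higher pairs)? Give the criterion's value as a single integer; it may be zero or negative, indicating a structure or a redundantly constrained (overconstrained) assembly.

M = -2

L=1 J1=0 J2=0
add link → L=2 J1=0 J2=0
add link → L=3 J1=0 J2=0
P@2,0 dof=1 J1 → L=3 J1=1 J2=0
add link → L=4 J1=1 J2=0
PS@1,3 dof=2 J2 → L=4 J1=1 J2=1
P@0,1 dof=1 J1 → L=4 J1=2 J2=1
R@3,0 dof=1 J1 → L=4 J1=3 J2=1
add link → L=5 J1=3 J2=1
PS@2,3 dof=2 J2 → L=5 J1=3 J2=2
PS@3,4 dof=2 J2 → L=5 J1=3 J2=3
R@2,4 dof=1 J1 → L=5 J1=4 J2=3
C@0,4 dof=2 J2 → L=5 J1=4 J2=4
P@4,1 dof=1 J1 → L=5 J1=5 J2=4
M=3(L−1)−2J1−J2=3·4−2·5−4=-2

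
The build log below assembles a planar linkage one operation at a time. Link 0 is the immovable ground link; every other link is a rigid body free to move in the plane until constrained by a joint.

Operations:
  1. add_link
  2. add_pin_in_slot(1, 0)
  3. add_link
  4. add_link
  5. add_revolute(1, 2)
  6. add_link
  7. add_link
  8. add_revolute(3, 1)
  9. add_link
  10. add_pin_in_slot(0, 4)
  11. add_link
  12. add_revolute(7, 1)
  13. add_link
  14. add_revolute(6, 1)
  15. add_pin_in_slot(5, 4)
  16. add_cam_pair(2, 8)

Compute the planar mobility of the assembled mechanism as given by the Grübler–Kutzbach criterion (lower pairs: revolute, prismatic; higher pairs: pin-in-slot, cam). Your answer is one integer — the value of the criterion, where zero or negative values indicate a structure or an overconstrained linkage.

link 0 = ground. State L|J1|J2 = 1|0|0
+link1  2|0|0
PS(1,0) f=2→J2  2|0|1
+link2  3|0|1
+link3  4|0|1
R(1,2) f=1→J1  4|1|1
+link4  5|1|1
+link5  6|1|1
R(3,1) f=1→J1  6|2|1
+link6  7|2|1
PS(0,4) f=2→J2  7|2|2
+link7  8|2|2
R(7,1) f=1→J1  8|3|2
+link8  9|3|2
R(6,1) f=1→J1  9|4|2
PS(5,4) f=2→J2  9|4|3
C(2,8) f=2→J2  9|4|4
M = 3(9−1)−2·4−4 = 24−8−4 = 12

M = 12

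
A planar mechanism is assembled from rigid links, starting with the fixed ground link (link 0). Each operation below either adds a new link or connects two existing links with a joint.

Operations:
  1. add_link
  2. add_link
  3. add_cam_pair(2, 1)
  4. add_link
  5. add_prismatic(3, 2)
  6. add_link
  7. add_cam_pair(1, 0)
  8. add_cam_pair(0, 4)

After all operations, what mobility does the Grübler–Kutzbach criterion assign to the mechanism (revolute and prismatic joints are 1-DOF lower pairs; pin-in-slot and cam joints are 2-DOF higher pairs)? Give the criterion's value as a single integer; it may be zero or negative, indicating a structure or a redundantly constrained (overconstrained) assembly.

link 0 = ground. State L|J1|J2 = 1|0|0
+link1  2|0|0
+link2  3|0|0
C(2,1) f=2→J2  3|0|1
+link3  4|0|1
P(3,2) f=1→J1  4|1|1
+link4  5|1|1
C(1,0) f=2→J2  5|1|2
C(0,4) f=2→J2  5|1|3
M = 3(5−1)−2·1−3 = 12−2−3 = 7

M = 7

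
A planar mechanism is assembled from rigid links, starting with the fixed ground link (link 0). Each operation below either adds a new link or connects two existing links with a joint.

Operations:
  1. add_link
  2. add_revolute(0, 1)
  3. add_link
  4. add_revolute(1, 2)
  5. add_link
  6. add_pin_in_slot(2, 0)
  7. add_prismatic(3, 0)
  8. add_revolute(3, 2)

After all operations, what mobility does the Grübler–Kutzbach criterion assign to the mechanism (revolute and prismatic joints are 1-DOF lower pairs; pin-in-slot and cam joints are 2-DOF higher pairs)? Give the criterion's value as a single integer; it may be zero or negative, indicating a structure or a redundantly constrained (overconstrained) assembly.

L=1 J1=0 J2=0
add link → L=2 J1=0 J2=0
R@0,1 dof=1 J1 → L=2 J1=1 J2=0
add link → L=3 J1=1 J2=0
R@1,2 dof=1 J1 → L=3 J1=2 J2=0
add link → L=4 J1=2 J2=0
PS@2,0 dof=2 J2 → L=4 J1=2 J2=1
P@3,0 dof=1 J1 → L=4 J1=3 J2=1
R@3,2 dof=1 J1 → L=4 J1=4 J2=1
M=3(L−1)−2J1−J2=3·3−2·4−1=0

M = 0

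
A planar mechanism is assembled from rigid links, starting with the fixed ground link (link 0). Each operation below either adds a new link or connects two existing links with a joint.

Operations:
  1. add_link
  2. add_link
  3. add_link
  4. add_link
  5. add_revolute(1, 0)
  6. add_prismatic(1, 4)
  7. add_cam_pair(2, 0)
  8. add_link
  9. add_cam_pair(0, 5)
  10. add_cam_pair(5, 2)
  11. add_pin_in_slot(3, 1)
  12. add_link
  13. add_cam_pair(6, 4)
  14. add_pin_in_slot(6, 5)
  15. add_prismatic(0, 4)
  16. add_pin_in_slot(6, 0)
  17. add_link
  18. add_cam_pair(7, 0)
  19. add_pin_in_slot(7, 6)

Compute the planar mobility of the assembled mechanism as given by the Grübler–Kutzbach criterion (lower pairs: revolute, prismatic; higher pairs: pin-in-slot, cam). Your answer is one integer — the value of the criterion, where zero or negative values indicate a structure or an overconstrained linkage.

(L,J1,J2)=(1,0,0); link0 fixed
link1: (2,0,0)
link2: (3,0,0)
link3: (4,0,0)
link4: (5,0,0)
R 1-0 [J1]: (5,1,0)
P 1-4 [J1]: (5,2,0)
C 2-0 [J2]: (5,2,1)
link5: (6,2,1)
C 0-5 [J2]: (6,2,2)
C 5-2 [J2]: (6,2,3)
PS 3-1 [J2]: (6,2,4)
link6: (7,2,4)
C 6-4 [J2]: (7,2,5)
PS 6-5 [J2]: (7,2,6)
P 0-4 [J1]: (7,3,6)
PS 6-0 [J2]: (7,3,7)
link7: (8,3,7)
C 7-0 [J2]: (8,3,8)
PS 7-6 [J2]: (8,3,9)
Grübler: 3·7 − 2·3 − 9 = 6

M = 6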